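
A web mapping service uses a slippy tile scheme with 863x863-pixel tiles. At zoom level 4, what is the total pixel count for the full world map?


tiles per axis = 2^4 = 16
total tiles = 16^2 = 256
pixels per axis = 16 * 863 = 13808
total pixels = 13808^2 = 190660864

190660864 pixels


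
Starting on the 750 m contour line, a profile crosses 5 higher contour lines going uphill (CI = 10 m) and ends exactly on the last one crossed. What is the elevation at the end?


elevation = 750 + 5 * 10 = 800 m

800 m


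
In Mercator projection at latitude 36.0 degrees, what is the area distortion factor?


area_distortion = 1/cos^2(36.0) = 1.528

1.528


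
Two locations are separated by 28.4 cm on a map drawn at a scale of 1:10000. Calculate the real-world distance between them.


ground = 28.4 cm * 10000 / 100 = 2840.0 m = 2.84 km

2.84 km


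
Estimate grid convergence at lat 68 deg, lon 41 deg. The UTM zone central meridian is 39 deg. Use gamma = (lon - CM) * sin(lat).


gamma = (41 - 39) * sin(68) = 2 * 0.927184 = 1.854 degrees

1.854 degrees


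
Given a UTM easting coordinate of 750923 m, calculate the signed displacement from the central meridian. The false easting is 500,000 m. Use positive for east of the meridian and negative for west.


displacement = 750923 - 500000 = 250923 m

250923 m


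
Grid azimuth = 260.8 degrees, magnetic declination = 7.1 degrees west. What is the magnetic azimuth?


magnetic azimuth = grid azimuth - declination (east +ve)
mag_az = 260.8 - -7.1 = 267.9 degrees

267.9 degrees


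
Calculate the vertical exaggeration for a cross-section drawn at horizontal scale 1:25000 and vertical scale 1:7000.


VE = horizontal_scale / vertical_scale = 25000 / 7000 ≈ 3.6

3.6x


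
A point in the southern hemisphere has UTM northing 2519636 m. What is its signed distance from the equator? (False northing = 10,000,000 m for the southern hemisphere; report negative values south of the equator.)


For southern: actual = 2519636 - 10000000 = -7480364 m

-7480364 m


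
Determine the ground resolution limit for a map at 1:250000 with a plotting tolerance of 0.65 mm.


ground = 0.65 mm * 250000 / 1000 = 162.5 m

162.5 m


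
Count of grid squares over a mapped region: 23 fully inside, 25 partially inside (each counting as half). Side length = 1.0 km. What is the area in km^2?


effective squares = 23 + 25 * 0.5 = 35.5
area = 35.5 * 1.0 = 35.5 km^2

35.5 km^2


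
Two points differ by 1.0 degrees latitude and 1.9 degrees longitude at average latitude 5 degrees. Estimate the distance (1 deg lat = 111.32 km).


dlat_km = 1.0 * 111.32 = 111.32
dlon_km = 1.9 * 111.32 * cos(5) ≈ 210.703
dist = sqrt(111.32^2 + 210.703^2) ≈ 238.3 km

238.3 km


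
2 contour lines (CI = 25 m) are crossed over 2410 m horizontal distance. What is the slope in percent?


elevation change = 2 * 25 = 50 m
slope = 50 / 2410 * 100 = 2.1%

2.1%


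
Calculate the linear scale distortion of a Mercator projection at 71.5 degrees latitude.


SF = 1 / cos(71.5) = 1 / 0.317305 = 3.152

3.152


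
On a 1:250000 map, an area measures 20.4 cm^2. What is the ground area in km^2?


ground_area = 20.4 * (250000/100)^2 = 127500000.0 m^2 = 127.5 km^2

127.5 km^2


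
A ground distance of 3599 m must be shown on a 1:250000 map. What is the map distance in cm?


map_cm = 3599 * 100 / 250000 = 1.4396 cm ≈ 1.44 cm

1.44 cm


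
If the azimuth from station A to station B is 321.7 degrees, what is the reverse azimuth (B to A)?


back azimuth = (321.7 + 180) mod 360 = 141.7 degrees

141.7 degrees


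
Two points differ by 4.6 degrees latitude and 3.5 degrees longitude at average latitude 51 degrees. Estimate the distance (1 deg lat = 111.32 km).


dlat_km = 4.6 * 111.32 = 512.072
dlon_km = 3.5 * 111.32 * cos(51) ≈ 245.196
dist = sqrt(512.072^2 + 245.196^2) ≈ 567.7 km

567.7 km


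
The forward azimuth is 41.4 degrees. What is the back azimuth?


back azimuth = (41.4 + 180) mod 360 = 221.4 degrees

221.4 degrees


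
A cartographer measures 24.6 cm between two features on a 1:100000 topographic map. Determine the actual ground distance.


ground = 24.6 cm * 100000 / 100 = 24600.0 m = 24.6 km

24.6 km


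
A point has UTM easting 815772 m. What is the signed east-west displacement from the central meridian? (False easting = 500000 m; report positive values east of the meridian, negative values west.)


displacement = 815772 - 500000 = 315772 m

315772 m


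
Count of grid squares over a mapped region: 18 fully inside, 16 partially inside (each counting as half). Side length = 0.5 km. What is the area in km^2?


effective squares = 18 + 16 * 0.5 = 26.0
area = 26.0 * 0.25 = 6.5 km^2

6.5 km^2


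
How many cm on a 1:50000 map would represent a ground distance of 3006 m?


map_cm = 3006 * 100 / 50000 = 6.012 cm ≈ 6.01 cm

6.01 cm


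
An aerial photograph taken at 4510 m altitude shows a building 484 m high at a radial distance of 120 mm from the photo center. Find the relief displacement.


d = h * r / H = 484 * 120 / 4510 = 12.88 mm

12.88 mm


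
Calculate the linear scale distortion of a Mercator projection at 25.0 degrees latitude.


SF = 1 / cos(25.0) = 1 / 0.906308 = 1.103

1.103


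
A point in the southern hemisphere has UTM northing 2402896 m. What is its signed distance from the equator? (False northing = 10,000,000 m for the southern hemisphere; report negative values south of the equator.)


For southern: actual = 2402896 - 10000000 = -7597104 m

-7597104 m


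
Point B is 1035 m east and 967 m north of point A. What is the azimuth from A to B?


az = atan2(1035, 967) = 46.9 deg
adjusted to 0-360: 46.9 degrees

46.9 degrees


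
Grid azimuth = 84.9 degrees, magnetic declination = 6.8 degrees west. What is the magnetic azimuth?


magnetic azimuth = grid azimuth - declination (east +ve)
mag_az = 84.9 - -6.8 = 91.7 degrees

91.7 degrees


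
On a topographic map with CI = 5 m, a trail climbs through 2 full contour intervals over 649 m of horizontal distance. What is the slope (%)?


elevation change = 2 * 5 = 10 m
slope = 10 / 649 * 100 = 1.5%

1.5%


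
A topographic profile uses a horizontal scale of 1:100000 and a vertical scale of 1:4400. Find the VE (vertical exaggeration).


VE = horizontal_scale / vertical_scale = 100000 / 4400 ≈ 22.7

22.7x


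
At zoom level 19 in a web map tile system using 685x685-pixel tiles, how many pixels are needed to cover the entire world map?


tiles per axis = 2^19 = 524288
total tiles = 524288^2 = 274877906944
pixels per axis = 524288 * 685 = 359137280
total pixels = 359137280^2 = 128979585885798400

128979585885798400 pixels


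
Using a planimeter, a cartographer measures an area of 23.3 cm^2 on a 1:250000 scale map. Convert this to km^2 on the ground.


ground_area = 23.3 * (250000/100)^2 = 145625000.0 m^2 = 145.625 km^2

145.625 km^2


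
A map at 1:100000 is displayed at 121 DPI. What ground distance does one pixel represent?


pixel_cm = 2.54 / 121 ≈ 0.020992 cm
ground = pixel_cm * 100000 / 100 = 2.54 * 100000 / (121 * 100) = 254000 / 12100 ≈ 20.99 m

20.99 m


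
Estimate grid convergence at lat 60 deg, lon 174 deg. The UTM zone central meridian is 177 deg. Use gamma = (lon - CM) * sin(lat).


gamma = (174 - 177) * sin(60) = -3 * 0.866025 = -2.598 degrees

-2.598 degrees


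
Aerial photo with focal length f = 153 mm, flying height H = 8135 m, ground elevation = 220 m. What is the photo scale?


scale = f / (H - h) = 153 mm / 7915 m = 153 / 7915000 = 1:51732

1:51732


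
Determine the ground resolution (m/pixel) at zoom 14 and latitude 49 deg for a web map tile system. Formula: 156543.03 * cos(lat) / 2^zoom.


res = 156543.03 * cos(49) / 2^14 = 156543.03 * 0.65605903 / 16384 = 6.27 m/pixel

6.27 m/pixel


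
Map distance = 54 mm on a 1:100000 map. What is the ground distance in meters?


ground = 54 mm * 100000 / 1000 = 5400.0 m

5400.0 m


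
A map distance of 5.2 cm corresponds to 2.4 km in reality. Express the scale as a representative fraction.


ground = 2.4 km = 240000 cm; RF denominator = ground / map = 240000 / 5.2 ≈ 46154; RF = 1:46154

1:46154


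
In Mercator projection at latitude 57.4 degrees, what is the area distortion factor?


area_distortion = 1/cos^2(57.4) = 3.445

3.445


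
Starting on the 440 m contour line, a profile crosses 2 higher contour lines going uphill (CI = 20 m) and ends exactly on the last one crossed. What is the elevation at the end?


elevation = 440 + 2 * 20 = 480 m

480 m


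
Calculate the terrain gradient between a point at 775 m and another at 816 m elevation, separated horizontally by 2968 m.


gradient = (816 - 775) / 2968 = 41 / 2968 = 0.0138

0.0138


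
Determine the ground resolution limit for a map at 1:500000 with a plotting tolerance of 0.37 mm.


ground = 0.37 mm * 500000 / 1000 = 185.0 m

185.0 m


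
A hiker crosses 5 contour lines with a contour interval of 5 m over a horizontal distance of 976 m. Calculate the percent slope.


elevation change = 5 * 5 = 25 m
slope = 25 / 976 * 100 = 2.6%

2.6%


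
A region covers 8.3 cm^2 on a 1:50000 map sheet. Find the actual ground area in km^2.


ground_area = 8.3 * (50000/100)^2 = 2075000.0 m^2 = 2.075 km^2

2.075 km^2


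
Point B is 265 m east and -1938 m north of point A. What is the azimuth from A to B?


az = atan2(265, -1938) = 172.2 deg
adjusted to 0-360: 172.2 degrees

172.2 degrees


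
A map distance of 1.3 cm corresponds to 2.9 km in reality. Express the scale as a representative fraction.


ground = 2.9 km = 290000 cm; RF denominator = ground / map = 290000 / 1.3 ≈ 223077; RF = 1:223077

1:223077


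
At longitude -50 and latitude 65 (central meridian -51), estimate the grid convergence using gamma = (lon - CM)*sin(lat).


gamma = (-50 - -51) * sin(65) = 1 * 0.906308 = 0.906 degrees

0.906 degrees


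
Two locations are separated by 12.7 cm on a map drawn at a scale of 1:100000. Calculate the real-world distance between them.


ground = 12.7 cm * 100000 / 100 = 12700.0 m = 12.7 km

12.7 km


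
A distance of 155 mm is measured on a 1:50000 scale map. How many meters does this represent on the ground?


ground = 155 mm * 50000 / 1000 = 7750.0 m

7750.0 m


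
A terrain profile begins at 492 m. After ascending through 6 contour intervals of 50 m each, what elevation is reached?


elevation = 492 + 6 * 50 = 792 m

792 m


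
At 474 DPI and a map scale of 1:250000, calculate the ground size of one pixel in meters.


pixel_cm = 2.54 / 474 ≈ 0.005359 cm
ground = pixel_cm * 250000 / 100 = 2.54 * 250000 / (474 * 100) = 635000 / 47400 ≈ 13.4 m

13.4 m


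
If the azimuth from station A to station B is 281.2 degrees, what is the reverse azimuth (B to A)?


back azimuth = (281.2 + 180) mod 360 = 101.2 degrees

101.2 degrees


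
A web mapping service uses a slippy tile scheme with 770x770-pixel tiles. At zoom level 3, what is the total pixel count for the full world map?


tiles per axis = 2^3 = 8
total tiles = 8^2 = 64
pixels per axis = 8 * 770 = 6160
total pixels = 6160^2 = 37945600

37945600 pixels


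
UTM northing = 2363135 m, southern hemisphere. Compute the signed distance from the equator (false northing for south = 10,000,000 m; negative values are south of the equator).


For southern: actual = 2363135 - 10000000 = -7636865 m

-7636865 m


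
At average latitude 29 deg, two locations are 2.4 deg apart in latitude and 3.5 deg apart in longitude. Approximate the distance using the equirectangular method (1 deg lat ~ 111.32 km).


dlat_km = 2.4 * 111.32 = 267.168
dlon_km = 3.5 * 111.32 * cos(29) ≈ 340.769
dist = sqrt(267.168^2 + 340.769^2) ≈ 433.0 km

433.0 km


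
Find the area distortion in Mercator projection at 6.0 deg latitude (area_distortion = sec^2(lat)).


area_distortion = 1/cos^2(6.0) = 1.011

1.011


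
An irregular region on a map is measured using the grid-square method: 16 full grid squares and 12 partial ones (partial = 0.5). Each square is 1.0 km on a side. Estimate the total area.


effective squares = 16 + 12 * 0.5 = 22.0
area = 22.0 * 1.0 = 22.0 km^2

22.0 km^2


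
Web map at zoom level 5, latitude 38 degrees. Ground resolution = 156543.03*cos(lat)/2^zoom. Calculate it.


res = 156543.03 * cos(38) / 2^5 = 156543.03 * 0.78801075 / 32 = 3854.92 m/pixel

3854.92 m/pixel


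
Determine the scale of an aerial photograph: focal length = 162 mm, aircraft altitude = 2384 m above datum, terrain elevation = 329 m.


scale = f / (H - h) = 162 mm / 2055 m = 162 / 2055000 = 1:12685

1:12685


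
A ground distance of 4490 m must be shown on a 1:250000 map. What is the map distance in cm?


map_cm = 4490 * 100 / 250000 = 1.796 cm ≈ 1.8 cm

1.8 cm


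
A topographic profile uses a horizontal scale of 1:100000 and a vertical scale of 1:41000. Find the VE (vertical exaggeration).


VE = horizontal_scale / vertical_scale = 100000 / 41000 ≈ 2.4

2.4x


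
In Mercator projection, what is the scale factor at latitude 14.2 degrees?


SF = 1 / cos(14.2) = 1 / 0.969445 = 1.032

1.032


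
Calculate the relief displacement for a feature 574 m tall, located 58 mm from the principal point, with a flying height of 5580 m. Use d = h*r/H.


d = h * r / H = 574 * 58 / 5580 = 5.97 mm

5.97 mm


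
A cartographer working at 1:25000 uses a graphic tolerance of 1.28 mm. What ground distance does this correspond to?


ground = 1.28 mm * 25000 / 1000 = 32.0 m

32.0 m


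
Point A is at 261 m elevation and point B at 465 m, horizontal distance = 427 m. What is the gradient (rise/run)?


gradient = (465 - 261) / 427 = 204 / 427 = 0.4778

0.4778


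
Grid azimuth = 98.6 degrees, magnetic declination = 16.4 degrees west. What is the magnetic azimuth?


magnetic azimuth = grid azimuth - declination (east +ve)
mag_az = 98.6 - -16.4 = 115.0 degrees

115.0 degrees


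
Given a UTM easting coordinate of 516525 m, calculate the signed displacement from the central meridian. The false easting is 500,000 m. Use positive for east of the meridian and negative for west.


displacement = 516525 - 500000 = 16525 m

16525 m


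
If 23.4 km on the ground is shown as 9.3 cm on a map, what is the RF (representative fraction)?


ground = 23.4 km = 2340000 cm; RF denominator = ground / map = 2340000 / 9.3 ≈ 251613; RF = 1:251613

1:251613


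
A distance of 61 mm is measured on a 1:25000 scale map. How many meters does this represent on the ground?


ground = 61 mm * 25000 / 1000 = 1525.0 m

1525.0 m


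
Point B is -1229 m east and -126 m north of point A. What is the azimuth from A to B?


az = atan2(-1229, -126) = -95.9 deg
adjusted to 0-360: 264.1 degrees

264.1 degrees


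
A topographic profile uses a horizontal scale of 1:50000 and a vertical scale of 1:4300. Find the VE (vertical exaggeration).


VE = horizontal_scale / vertical_scale = 50000 / 4300 ≈ 11.6

11.6x


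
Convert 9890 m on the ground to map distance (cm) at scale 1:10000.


map_cm = 9890 * 100 / 10000 = 98.9 cm

98.9 cm


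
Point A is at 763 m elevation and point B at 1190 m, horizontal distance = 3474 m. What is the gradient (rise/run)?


gradient = (1190 - 763) / 3474 = 427 / 3474 = 0.1229

0.1229


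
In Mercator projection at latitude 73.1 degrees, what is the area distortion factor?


area_distortion = 1/cos^2(73.1) = 11.833

11.833


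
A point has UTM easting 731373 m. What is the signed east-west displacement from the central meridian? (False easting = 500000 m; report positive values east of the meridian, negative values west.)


displacement = 731373 - 500000 = 231373 m

231373 m


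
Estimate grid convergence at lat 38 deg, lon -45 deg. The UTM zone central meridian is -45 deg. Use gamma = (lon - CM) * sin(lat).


gamma = (-45 - -45) * sin(38) = 0 * 0.615661 = 0.0 degrees

0.0 degrees


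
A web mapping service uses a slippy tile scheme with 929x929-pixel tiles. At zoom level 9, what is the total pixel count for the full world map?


tiles per axis = 2^9 = 512
total tiles = 512^2 = 262144
pixels per axis = 512 * 929 = 475648
total pixels = 475648^2 = 226241019904

226241019904 pixels


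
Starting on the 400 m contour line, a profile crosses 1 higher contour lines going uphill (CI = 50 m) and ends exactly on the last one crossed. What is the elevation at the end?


elevation = 400 + 1 * 50 = 450 m

450 m


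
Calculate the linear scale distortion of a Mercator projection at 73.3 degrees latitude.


SF = 1 / cos(73.3) = 1 / 0.287361 = 3.48

3.48


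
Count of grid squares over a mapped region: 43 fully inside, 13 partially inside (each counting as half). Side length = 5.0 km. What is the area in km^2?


effective squares = 43 + 13 * 0.5 = 49.5
area = 49.5 * 25.0 = 1237.5 km^2

1237.5 km^2


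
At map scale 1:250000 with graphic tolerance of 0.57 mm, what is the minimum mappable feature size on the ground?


ground = 0.57 mm * 250000 / 1000 = 142.5 m

142.5 m


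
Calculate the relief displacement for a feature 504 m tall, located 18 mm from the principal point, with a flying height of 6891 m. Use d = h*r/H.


d = h * r / H = 504 * 18 / 6891 = 1.32 mm

1.32 mm


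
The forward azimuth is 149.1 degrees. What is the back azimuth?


back azimuth = (149.1 + 180) mod 360 = 329.1 degrees

329.1 degrees


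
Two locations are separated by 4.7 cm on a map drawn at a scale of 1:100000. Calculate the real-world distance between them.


ground = 4.7 cm * 100000 / 100 = 4700.0 m = 4.7 km

4.7 km


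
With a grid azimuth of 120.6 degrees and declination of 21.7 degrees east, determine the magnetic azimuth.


magnetic azimuth = grid azimuth - declination (east +ve)
mag_az = 120.6 - 21.7 = 98.9 degrees

98.9 degrees


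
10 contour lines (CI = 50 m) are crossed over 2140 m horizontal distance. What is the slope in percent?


elevation change = 10 * 50 = 500 m
slope = 500 / 2140 * 100 = 23.4%

23.4%


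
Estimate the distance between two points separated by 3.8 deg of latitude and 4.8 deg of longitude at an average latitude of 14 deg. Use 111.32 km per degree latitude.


dlat_km = 3.8 * 111.32 = 423.016
dlon_km = 4.8 * 111.32 * cos(14) ≈ 518.464
dist = sqrt(423.016^2 + 518.464^2) ≈ 669.1 km

669.1 km


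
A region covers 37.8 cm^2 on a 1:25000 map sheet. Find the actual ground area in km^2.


ground_area = 37.8 * (25000/100)^2 = 2362500.0 m^2 = 2.3625 km^2 ≈ 2.363 km^2

2.363 km^2


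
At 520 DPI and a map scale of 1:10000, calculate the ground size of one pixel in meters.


pixel_cm = 2.54 / 520 ≈ 0.004885 cm
ground = pixel_cm * 10000 / 100 = 2.54 * 10000 / (520 * 100) = 25400 / 52000 ≈ 0.49 m

0.49 m


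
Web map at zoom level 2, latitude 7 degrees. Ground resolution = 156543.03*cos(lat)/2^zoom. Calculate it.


res = 156543.03 * cos(7) / 2^2 = 156543.03 * 0.99254615 / 4 = 38844.05 m/pixel

38844.05 m/pixel


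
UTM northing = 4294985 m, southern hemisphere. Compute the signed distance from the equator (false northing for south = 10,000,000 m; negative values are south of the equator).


For southern: actual = 4294985 - 10000000 = -5705015 m

-5705015 m


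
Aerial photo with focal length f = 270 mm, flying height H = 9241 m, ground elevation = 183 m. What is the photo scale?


scale = f / (H - h) = 270 mm / 9058 m = 270 / 9058000 = 1:33548

1:33548


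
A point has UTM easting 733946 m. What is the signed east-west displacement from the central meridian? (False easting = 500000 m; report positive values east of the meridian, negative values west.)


displacement = 733946 - 500000 = 233946 m

233946 m


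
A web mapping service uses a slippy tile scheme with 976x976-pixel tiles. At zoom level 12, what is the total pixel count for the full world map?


tiles per axis = 2^12 = 4096
total tiles = 4096^2 = 16777216
pixels per axis = 4096 * 976 = 3997696
total pixels = 3997696^2 = 15981573308416

15981573308416 pixels


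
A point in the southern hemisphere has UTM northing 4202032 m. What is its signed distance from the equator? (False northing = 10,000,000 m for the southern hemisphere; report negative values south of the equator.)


For southern: actual = 4202032 - 10000000 = -5797968 m

-5797968 m


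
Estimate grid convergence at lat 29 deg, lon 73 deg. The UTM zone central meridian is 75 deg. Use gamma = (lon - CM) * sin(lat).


gamma = (73 - 75) * sin(29) = -2 * 0.48481 = -0.97 degrees

-0.97 degrees


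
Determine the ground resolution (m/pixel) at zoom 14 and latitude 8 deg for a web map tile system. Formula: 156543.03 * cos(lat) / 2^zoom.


res = 156543.03 * cos(8) / 2^14 = 156543.03 * 0.99026807 / 16384 = 9.46 m/pixel

9.46 m/pixel


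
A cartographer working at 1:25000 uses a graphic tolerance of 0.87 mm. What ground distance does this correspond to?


ground = 0.87 mm * 25000 / 1000 = 21.75 m

21.75 m


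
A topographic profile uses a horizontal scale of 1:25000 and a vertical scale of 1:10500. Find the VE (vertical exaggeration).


VE = horizontal_scale / vertical_scale = 25000 / 10500 ≈ 2.4

2.4x


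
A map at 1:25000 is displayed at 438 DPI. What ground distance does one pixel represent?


pixel_cm = 2.54 / 438 ≈ 0.005799 cm
ground = pixel_cm * 25000 / 100 = 2.54 * 25000 / (438 * 100) = 63500 / 43800 ≈ 1.45 m

1.45 m


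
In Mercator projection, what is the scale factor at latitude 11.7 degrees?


SF = 1 / cos(11.7) = 1 / 0.979223 = 1.021

1.021


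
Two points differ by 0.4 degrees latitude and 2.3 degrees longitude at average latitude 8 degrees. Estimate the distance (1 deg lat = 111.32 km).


dlat_km = 0.4 * 111.32 = 44.528
dlon_km = 2.3 * 111.32 * cos(8) ≈ 253.544
dist = sqrt(44.528^2 + 253.544^2) ≈ 257.4 km

257.4 km


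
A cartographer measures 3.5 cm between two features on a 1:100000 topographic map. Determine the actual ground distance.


ground = 3.5 cm * 100000 / 100 = 3500.0 m = 3.5 km

3.5 km


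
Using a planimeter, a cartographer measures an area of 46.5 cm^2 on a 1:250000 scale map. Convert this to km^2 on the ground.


ground_area = 46.5 * (250000/100)^2 = 290625000.0 m^2 = 290.625 km^2

290.625 km^2


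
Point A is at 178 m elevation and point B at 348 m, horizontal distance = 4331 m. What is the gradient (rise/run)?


gradient = (348 - 178) / 4331 = 170 / 4331 = 0.0393

0.0393


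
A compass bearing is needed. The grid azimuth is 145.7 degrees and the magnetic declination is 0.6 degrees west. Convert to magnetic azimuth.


magnetic azimuth = grid azimuth - declination (east +ve)
mag_az = 145.7 - -0.6 = 146.3 degrees

146.3 degrees


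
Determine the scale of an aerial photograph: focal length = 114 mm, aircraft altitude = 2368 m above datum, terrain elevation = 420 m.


scale = f / (H - h) = 114 mm / 1948 m = 114 / 1948000 = 1:17088

1:17088


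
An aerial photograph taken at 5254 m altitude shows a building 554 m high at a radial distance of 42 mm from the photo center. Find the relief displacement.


d = h * r / H = 554 * 42 / 5254 = 4.43 mm

4.43 mm


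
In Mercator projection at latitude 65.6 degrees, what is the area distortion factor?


area_distortion = 1/cos^2(65.6) = 5.86

5.86


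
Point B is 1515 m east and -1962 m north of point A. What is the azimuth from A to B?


az = atan2(1515, -1962) = 142.3 deg
adjusted to 0-360: 142.3 degrees

142.3 degrees


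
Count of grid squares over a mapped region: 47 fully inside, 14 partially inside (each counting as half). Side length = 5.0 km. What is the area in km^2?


effective squares = 47 + 14 * 0.5 = 54.0
area = 54.0 * 25.0 = 1350.0 km^2

1350.0 km^2


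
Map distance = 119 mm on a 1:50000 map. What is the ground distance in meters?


ground = 119 mm * 50000 / 1000 = 5950.0 m

5950.0 m


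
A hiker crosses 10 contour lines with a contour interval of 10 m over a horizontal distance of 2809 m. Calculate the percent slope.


elevation change = 10 * 10 = 100 m
slope = 100 / 2809 * 100 = 3.6%

3.6%


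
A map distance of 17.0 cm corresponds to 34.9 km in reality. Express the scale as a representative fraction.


ground = 34.9 km = 3490000 cm; RF denominator = ground / map = 3490000 / 17.0 ≈ 205294; RF = 1:205294

1:205294


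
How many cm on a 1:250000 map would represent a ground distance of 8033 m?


map_cm = 8033 * 100 / 250000 = 3.2132 cm ≈ 3.21 cm

3.21 cm


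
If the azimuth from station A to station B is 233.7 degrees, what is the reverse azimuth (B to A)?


back azimuth = (233.7 + 180) mod 360 = 53.7 degrees

53.7 degrees


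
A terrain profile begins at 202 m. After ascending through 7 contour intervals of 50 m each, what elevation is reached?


elevation = 202 + 7 * 50 = 552 m

552 m


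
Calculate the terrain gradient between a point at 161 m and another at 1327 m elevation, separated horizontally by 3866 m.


gradient = (1327 - 161) / 3866 = 1166 / 3866 = 0.3016

0.3016


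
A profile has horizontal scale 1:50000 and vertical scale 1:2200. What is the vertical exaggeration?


VE = horizontal_scale / vertical_scale = 50000 / 2200 ≈ 22.7

22.7x


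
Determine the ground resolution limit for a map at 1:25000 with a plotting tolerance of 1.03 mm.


ground = 1.03 mm * 25000 / 1000 = 25.75 m

25.75 m


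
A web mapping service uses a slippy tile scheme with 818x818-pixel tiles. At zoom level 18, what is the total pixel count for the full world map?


tiles per axis = 2^18 = 262144
total tiles = 262144^2 = 68719476736
pixels per axis = 262144 * 818 = 214433792
total pixels = 214433792^2 = 45981851151499264

45981851151499264 pixels


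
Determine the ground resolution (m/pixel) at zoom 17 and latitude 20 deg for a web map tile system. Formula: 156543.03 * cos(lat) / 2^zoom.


res = 156543.03 * cos(20) / 2^17 = 156543.03 * 0.93969262 / 131072 = 1.12 m/pixel

1.12 m/pixel


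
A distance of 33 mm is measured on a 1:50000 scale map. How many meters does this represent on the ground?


ground = 33 mm * 50000 / 1000 = 1650.0 m

1650.0 m


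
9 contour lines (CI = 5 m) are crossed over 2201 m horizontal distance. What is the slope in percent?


elevation change = 9 * 5 = 45 m
slope = 45 / 2201 * 100 = 2.0%

2.0%


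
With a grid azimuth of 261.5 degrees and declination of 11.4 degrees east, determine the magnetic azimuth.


magnetic azimuth = grid azimuth - declination (east +ve)
mag_az = 261.5 - 11.4 = 250.1 degrees

250.1 degrees


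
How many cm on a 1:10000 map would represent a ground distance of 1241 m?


map_cm = 1241 * 100 / 10000 = 12.41 cm

12.41 cm


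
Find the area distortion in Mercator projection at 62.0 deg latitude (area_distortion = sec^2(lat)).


area_distortion = 1/cos^2(62.0) = 4.537

4.537


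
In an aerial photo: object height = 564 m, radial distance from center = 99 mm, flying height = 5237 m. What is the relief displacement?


d = h * r / H = 564 * 99 / 5237 = 10.66 mm

10.66 mm


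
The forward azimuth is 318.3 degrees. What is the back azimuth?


back azimuth = (318.3 + 180) mod 360 = 138.3 degrees

138.3 degrees


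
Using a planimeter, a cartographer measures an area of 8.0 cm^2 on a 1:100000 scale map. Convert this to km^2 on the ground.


ground_area = 8.0 * (100000/100)^2 = 8000000.0 m^2 = 8.0 km^2

8.0 km^2


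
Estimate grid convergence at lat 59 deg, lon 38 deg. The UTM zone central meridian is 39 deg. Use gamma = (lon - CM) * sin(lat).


gamma = (38 - 39) * sin(59) = -1 * 0.857167 = -0.857 degrees

-0.857 degrees


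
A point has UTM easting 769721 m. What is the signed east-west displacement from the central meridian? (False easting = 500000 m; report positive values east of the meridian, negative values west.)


displacement = 769721 - 500000 = 269721 m

269721 m


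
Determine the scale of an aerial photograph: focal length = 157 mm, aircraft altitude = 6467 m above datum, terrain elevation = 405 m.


scale = f / (H - h) = 157 mm / 6062 m = 157 / 6062000 = 1:38611

1:38611


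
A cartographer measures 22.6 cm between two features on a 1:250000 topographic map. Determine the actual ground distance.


ground = 22.6 cm * 250000 / 100 = 56500.0 m = 56.5 km

56.5 km


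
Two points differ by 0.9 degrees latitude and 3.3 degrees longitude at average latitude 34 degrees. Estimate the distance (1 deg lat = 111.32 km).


dlat_km = 0.9 * 111.32 = 100.188
dlon_km = 3.3 * 111.32 * cos(34) ≈ 304.552
dist = sqrt(100.188^2 + 304.552^2) ≈ 320.6 km

320.6 km


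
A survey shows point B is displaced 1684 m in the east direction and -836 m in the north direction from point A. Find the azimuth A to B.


az = atan2(1684, -836) = 116.4 deg
adjusted to 0-360: 116.4 degrees

116.4 degrees


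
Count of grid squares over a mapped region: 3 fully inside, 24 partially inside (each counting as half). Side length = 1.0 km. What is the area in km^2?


effective squares = 3 + 24 * 0.5 = 15.0
area = 15.0 * 1.0 = 15.0 km^2

15.0 km^2


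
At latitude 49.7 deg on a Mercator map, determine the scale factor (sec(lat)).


SF = 1 / cos(49.7) = 1 / 0.64679 = 1.546

1.546


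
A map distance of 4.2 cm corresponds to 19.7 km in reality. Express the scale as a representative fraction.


ground = 19.7 km = 1970000 cm; RF denominator = ground / map = 1970000 / 4.2 ≈ 469048; RF = 1:469048

1:469048


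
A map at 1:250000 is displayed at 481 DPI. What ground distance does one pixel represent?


pixel_cm = 2.54 / 481 ≈ 0.005281 cm
ground = pixel_cm * 250000 / 100 = 2.54 * 250000 / (481 * 100) = 635000 / 48100 ≈ 13.2 m

13.2 m


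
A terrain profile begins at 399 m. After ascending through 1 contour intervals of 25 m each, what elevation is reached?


elevation = 399 + 1 * 25 = 424 m

424 m


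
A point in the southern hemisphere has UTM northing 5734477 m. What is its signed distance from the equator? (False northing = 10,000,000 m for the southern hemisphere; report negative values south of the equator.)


For southern: actual = 5734477 - 10000000 = -4265523 m

-4265523 m


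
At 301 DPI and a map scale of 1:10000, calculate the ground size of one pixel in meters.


pixel_cm = 2.54 / 301 ≈ 0.008439 cm
ground = pixel_cm * 10000 / 100 = 2.54 * 10000 / (301 * 100) = 25400 / 30100 ≈ 0.84 m

0.84 m


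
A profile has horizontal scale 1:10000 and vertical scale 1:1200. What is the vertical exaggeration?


VE = horizontal_scale / vertical_scale = 10000 / 1200 ≈ 8.3

8.3x


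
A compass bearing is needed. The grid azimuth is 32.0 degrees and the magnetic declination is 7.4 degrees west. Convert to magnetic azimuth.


magnetic azimuth = grid azimuth - declination (east +ve)
mag_az = 32.0 - -7.4 = 39.4 degrees

39.4 degrees


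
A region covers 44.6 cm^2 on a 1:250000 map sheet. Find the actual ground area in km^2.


ground_area = 44.6 * (250000/100)^2 = 278750000.0 m^2 = 278.75 km^2

278.75 km^2


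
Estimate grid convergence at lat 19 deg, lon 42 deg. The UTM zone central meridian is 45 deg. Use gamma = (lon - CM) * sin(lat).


gamma = (42 - 45) * sin(19) = -3 * 0.325568 = -0.977 degrees

-0.977 degrees


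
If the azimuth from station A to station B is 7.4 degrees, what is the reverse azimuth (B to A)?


back azimuth = (7.4 + 180) mod 360 = 187.4 degrees

187.4 degrees


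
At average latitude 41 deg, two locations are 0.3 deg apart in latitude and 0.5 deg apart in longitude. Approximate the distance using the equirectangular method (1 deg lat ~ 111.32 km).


dlat_km = 0.3 * 111.32 = 33.396
dlon_km = 0.5 * 111.32 * cos(41) ≈ 42.007
dist = sqrt(33.396^2 + 42.007^2) ≈ 53.7 km

53.7 km


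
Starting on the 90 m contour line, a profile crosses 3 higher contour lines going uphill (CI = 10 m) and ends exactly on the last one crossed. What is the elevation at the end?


elevation = 90 + 3 * 10 = 120 m

120 m


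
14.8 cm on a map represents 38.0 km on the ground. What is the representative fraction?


ground = 38.0 km = 3800000 cm; RF denominator = ground / map = 3800000 / 14.8 ≈ 256757; RF = 1:256757

1:256757


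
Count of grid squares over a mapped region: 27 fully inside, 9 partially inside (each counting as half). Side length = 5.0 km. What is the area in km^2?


effective squares = 27 + 9 * 0.5 = 31.5
area = 31.5 * 25.0 = 787.5 km^2

787.5 km^2


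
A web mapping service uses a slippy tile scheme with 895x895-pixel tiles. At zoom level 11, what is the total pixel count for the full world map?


tiles per axis = 2^11 = 2048
total tiles = 2048^2 = 4194304
pixels per axis = 2048 * 895 = 1832960
total pixels = 1832960^2 = 3359742361600

3359742361600 pixels


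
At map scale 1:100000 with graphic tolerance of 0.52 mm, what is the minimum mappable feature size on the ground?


ground = 0.52 mm * 100000 / 1000 = 52.0 m

52.0 m


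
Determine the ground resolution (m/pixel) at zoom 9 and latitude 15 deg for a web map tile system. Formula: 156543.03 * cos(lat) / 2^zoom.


res = 156543.03 * cos(15) / 2^9 = 156543.03 * 0.96592583 / 512 = 295.33 m/pixel

295.33 m/pixel


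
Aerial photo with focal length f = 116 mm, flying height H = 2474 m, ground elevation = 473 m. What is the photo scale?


scale = f / (H - h) = 116 mm / 2001 m = 116 / 2001000 = 1:17250

1:17250


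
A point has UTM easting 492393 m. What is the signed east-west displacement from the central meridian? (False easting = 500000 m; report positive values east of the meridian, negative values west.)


displacement = 492393 - 500000 = -7607 m

-7607 m


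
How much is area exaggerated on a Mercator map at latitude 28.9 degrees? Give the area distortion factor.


area_distortion = 1/cos^2(28.9) = 1.305

1.305


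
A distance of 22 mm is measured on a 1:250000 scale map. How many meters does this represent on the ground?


ground = 22 mm * 250000 / 1000 = 5500.0 m

5500.0 m


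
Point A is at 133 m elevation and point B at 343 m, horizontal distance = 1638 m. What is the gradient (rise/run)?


gradient = (343 - 133) / 1638 = 210 / 1638 = 0.1282

0.1282


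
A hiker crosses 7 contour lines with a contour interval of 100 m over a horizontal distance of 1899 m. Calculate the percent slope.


elevation change = 7 * 100 = 700 m
slope = 700 / 1899 * 100 = 36.9%

36.9%


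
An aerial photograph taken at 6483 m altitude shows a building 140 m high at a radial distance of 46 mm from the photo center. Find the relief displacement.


d = h * r / H = 140 * 46 / 6483 = 0.99 mm

0.99 mm


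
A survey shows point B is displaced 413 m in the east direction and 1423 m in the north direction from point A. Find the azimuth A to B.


az = atan2(413, 1423) = 16.2 deg
adjusted to 0-360: 16.2 degrees

16.2 degrees


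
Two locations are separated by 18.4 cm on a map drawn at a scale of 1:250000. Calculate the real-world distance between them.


ground = 18.4 cm * 250000 / 100 = 46000.0 m = 46.0 km

46.0 km


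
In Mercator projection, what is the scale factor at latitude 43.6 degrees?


SF = 1 / cos(43.6) = 1 / 0.724172 = 1.381

1.381


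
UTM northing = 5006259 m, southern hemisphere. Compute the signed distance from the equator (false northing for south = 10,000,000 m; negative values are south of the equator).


For southern: actual = 5006259 - 10000000 = -4993741 m

-4993741 m


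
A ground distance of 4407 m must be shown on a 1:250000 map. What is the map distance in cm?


map_cm = 4407 * 100 / 250000 = 1.7628 cm ≈ 1.76 cm

1.76 cm


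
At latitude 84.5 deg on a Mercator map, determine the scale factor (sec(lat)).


SF = 1 / cos(84.5) = 1 / 0.095846 = 10.433

10.433


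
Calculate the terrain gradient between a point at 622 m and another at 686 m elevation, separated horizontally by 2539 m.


gradient = (686 - 622) / 2539 = 64 / 2539 = 0.0252

0.0252


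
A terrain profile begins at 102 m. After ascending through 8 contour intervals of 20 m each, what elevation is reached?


elevation = 102 + 8 * 20 = 262 m

262 m


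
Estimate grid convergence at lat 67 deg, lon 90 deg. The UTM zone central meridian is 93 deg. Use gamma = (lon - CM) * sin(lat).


gamma = (90 - 93) * sin(67) = -3 * 0.920505 = -2.762 degrees

-2.762 degrees


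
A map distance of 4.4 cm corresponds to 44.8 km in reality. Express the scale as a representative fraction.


ground = 44.8 km = 4480000 cm; RF denominator = ground / map = 4480000 / 4.4 ≈ 1018182; RF = 1:1018182

1:1018182


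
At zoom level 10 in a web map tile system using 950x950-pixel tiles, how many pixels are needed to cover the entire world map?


tiles per axis = 2^10 = 1024
total tiles = 1024^2 = 1048576
pixels per axis = 1024 * 950 = 972800
total pixels = 972800^2 = 946339840000

946339840000 pixels


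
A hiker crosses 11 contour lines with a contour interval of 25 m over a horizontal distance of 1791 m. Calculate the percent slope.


elevation change = 11 * 25 = 275 m
slope = 275 / 1791 * 100 = 15.4%

15.4%


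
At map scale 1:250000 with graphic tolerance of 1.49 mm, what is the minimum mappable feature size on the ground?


ground = 1.49 mm * 250000 / 1000 = 372.5 m

372.5 m


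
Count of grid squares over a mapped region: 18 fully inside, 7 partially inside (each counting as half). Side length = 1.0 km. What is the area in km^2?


effective squares = 18 + 7 * 0.5 = 21.5
area = 21.5 * 1.0 = 21.5 km^2

21.5 km^2


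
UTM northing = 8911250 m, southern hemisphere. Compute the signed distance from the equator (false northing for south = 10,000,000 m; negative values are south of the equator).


For southern: actual = 8911250 - 10000000 = -1088750 m

-1088750 m


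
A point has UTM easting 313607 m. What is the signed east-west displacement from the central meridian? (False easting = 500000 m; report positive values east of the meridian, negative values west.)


displacement = 313607 - 500000 = -186393 m

-186393 m


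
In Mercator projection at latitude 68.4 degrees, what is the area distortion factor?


area_distortion = 1/cos^2(68.4) = 7.379

7.379


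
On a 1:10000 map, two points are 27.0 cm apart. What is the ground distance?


ground = 27.0 cm * 10000 / 100 = 2700.0 m = 2.7 km

2.7 km


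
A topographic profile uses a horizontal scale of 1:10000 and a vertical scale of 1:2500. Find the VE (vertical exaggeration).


VE = horizontal_scale / vertical_scale = 10000 / 2500 = 4.0

4.0x


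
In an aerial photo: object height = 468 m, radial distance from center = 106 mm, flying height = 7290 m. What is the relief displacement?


d = h * r / H = 468 * 106 / 7290 = 6.8 mm

6.8 mm


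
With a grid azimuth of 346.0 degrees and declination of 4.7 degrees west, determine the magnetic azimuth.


magnetic azimuth = grid azimuth - declination (east +ve)
mag_az = 346.0 - -4.7 = 350.7 degrees

350.7 degrees


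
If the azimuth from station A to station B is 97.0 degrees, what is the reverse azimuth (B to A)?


back azimuth = (97.0 + 180) mod 360 = 277.0 degrees

277.0 degrees


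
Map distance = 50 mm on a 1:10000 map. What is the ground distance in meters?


ground = 50 mm * 10000 / 1000 = 500.0 m

500.0 m


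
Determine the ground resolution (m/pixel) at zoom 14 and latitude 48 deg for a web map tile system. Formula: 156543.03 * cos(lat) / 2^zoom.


res = 156543.03 * cos(48) / 2^14 = 156543.03 * 0.66913061 / 16384 = 6.39 m/pixel

6.39 m/pixel
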